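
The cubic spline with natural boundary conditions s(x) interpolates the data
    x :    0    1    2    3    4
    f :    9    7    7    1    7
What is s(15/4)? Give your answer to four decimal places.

4.6378

Write M_i for s''(x_i). With h_i = 1, 1, 1, 1 and divided differences Δ_i = -2, 0, -6, 6, the continuity of s' gives the tridiagonal system
  1·M_0 + 4·M_1 + 1·M_2 = 6(Δ_1 - Δ_0) = 12
  1·M_1 + 4·M_2 + 1·M_3 = 6(Δ_2 - Δ_1) = -36
  1·M_2 + 4·M_3 + 1·M_4 = 6(Δ_3 - Δ_2) = 72
Natural end conditions: M_0 = M_4 = 0.
Solving: M_0 = 0, M_1 = 99/14, M_2 = -114/7, M_3 = 309/14, M_4 = 0.
On [3, 4], s(x) = 1 - 19/14·(x - 3) + 309/28·(x - 3)² - 103/28·(x - 3)³.
With (x - 3) = 3/4: s(15/4) = 8311/1792.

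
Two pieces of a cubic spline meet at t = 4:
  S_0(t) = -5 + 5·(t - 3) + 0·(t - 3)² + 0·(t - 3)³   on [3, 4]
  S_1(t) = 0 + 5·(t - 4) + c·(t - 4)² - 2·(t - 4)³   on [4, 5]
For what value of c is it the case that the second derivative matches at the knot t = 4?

S_0''(t) = 0 + 0·(t - 3), so S_0''(4) = 0. On the right, S_1''(4) = 2c, so c = 0.

0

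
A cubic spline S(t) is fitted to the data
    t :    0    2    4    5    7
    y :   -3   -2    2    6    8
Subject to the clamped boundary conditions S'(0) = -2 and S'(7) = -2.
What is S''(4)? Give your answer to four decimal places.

2.5574

Write M_i for S''(x_i). With h_i = 2, 2, 1, 2 and divided differences Δ_i = 1/2, 2, 4, 1, the continuity of S' gives the tridiagonal system
  2·M_0 + 8·M_1 + 2·M_2 = 6(Δ_1 - Δ_0) = 9
  2·M_1 + 6·M_2 + 1·M_3 = 6(Δ_2 - Δ_1) = 12
  1·M_2 + 6·M_3 + 2·M_4 = 6(Δ_3 - Δ_2) = -18
Clamped end conditions give two more equations: 2h_0·M_0 + h_0·M_1 = 6(Δ_0 - S'(0)) = 15 and h_3·M_3 + 2h_3·M_4 = 6(S'(7) - Δ_3) = -18.
Solving the tridiagonal system: M_0 = 489/122, M_1 = -63/122, M_2 = 156/61, M_3 = -141/61, M_4 = -204/61.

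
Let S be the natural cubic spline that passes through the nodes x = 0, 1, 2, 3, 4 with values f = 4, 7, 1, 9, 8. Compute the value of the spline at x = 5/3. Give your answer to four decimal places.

With M_i denoting the second derivative at x_i, h_i = 1, 1, 1, 1, and Δ_i = (y_(i+1) − y_i)/h_i = 3, -6, 8, -1:
  1·M_0 + 4·M_1 + 1·M_2 = 6(Δ_1 - Δ_0) = -54
  1·M_1 + 4·M_2 + 1·M_3 = 6(Δ_2 - Δ_1) = 84
  1·M_2 + 4·M_3 + 1·M_4 = 6(Δ_3 - Δ_2) = -54
Natural end conditions: M_0 = M_4 = 0.
Forward elimination and back-substitution give M_0 = 0, M_1 = -150/7, M_2 = 222/7, M_3 = -150/7, M_4 = 0.
On [1, 2], S(x) = 7 - 29/7·(x - 1) - 75/7·(x - 1)² + 62/7·(x - 1)³.
With (x - 1) = 2/3: S(5/3) = 397/189.

2.1005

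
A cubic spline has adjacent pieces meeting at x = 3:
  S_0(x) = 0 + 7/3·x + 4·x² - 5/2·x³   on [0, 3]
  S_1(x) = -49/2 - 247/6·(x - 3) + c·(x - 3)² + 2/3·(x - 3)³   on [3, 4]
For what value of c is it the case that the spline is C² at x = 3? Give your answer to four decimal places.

S_0''(x) = 8 - 15·x, so S_0''(3) = -37. On the right, S_1''(3) = 2c, so c = -37/2.

-18.5000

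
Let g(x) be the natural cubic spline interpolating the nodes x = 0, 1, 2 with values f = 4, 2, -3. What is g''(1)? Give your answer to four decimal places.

-4.5000

Let σ_i = g''(x_i). Step sizes h_i = 1, 1; slopes of the chords Δ_i = (y_(i+1) - y_i)/h_i = -2, -5.
  1·σ_0 + 4·σ_1 + 1·σ_2 = 6(Δ_1 - Δ_0) = -18
Natural end conditions: σ_0 = σ_2 = 0.
Hence σ_0 = 0, σ_1 = -9/2, σ_2 = 0.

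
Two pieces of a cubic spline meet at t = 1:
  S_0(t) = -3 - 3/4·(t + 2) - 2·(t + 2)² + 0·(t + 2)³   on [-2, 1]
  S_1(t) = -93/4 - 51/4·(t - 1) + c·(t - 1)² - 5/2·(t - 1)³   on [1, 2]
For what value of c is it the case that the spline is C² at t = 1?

S_0''(t) = -4 + 0·(t + 2), so S_0''(1) = -4. On the right, S_1''(1) = 2c, so c = -2.

-2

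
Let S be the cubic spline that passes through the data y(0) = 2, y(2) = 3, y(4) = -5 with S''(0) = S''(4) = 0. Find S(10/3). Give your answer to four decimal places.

With σ_i denoting the second derivative at x_i, h_i = 2, 2, and Δ_i = (y_(i+1) − y_i)/h_i = 1/2, -4:
  2·σ_0 + 8·σ_1 + 2·σ_2 = 6(Δ_1 - Δ_0) = -27
Natural end conditions: σ_0 = σ_2 = 0.
Forward elimination and back-substitution give σ_0 = 0, σ_1 = -27/8, σ_2 = 0.
On [2, 4], S(t) = 3 - 7/4·(t - 2) - 27/16·(t - 2)² + 9/32·(t - 2)³.
With (t - 2) = 4/3: S(10/3) = -5/3.

-1.6667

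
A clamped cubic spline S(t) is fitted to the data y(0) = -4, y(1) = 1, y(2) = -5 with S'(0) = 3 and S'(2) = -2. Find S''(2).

26

With m_i denoting the second derivative at x_i, h_i = 1, 1, and Δ_i = (y_(i+1) − y_i)/h_i = 5, -6:
  1·m_0 + 4·m_1 + 1·m_2 = 6(Δ_1 - Δ_0) = -66
Clamped end conditions give two more equations: 2h_0·m_0 + h_0·m_1 = 6(Δ_0 - S'(0)) = 12 and h_1·m_1 + 2h_1·m_2 = 6(S'(2) - Δ_1) = 24.
Solving the tridiagonal system: m_0 = 20, m_1 = -28, m_2 = 26.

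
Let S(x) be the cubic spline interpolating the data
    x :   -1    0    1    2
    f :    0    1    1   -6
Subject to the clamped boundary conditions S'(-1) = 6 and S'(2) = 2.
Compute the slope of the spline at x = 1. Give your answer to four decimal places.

Put M_i = S'' at the i-th knot. Here h = (1, 1, 1) and Δ = (1, 0, -7), so the interior equations h_(i-1)·M_(i-1) + 2(h_(i-1)+h_i)·M_i + h_i·M_(i+1) = 6(Δ_i − Δ_(i-1)) read
  1·M_0 + 4·M_1 + 1·M_2 = 6(Δ_1 - Δ_0) = -6
  1·M_1 + 4·M_2 + 1·M_3 = 6(Δ_2 - Δ_1) = -42
Clamped end conditions give two more equations: 2h_0·M_0 + h_0·M_1 = 6(Δ_0 - S'(-1)) = -30 and h_2·M_2 + 2h_2·M_3 = 6(S'(2) - Δ_2) = 54.
Forward elimination and back-substitution give M_0 = -292/15, M_1 = 134/15, M_2 = -334/15, M_3 = 572/15.
On [1, 2], S'(x) = b_2 + 2c_2·(x - 1) + 3d_2·(x - 1)² with b_2 = Δ_2 - h_2(2M_2 + M_3)/6 = -89/15, c_2 = M_2/2 = -167/15, d_2 = (M_3 - M_2)/(6h_2) = 151/15. So S'(1) = -89/15.

-5.9333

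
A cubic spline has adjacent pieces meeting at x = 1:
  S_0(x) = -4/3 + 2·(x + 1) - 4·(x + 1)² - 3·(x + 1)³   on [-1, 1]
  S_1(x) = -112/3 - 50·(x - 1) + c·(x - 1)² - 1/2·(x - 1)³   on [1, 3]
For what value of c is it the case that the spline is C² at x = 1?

-22

S_0''(x) = -8 - 18·(x + 1), so S_0''(1) = -44. On the right, S_1''(1) = 2c, so c = -22.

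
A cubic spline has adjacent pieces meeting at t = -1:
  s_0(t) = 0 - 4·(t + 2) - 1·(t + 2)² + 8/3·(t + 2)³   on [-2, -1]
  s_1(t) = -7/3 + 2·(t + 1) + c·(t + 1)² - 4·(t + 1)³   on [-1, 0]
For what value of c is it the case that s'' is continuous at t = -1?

7

s_0''(t) = -2 + 16·(t + 2), so s_0''(-1) = 14. On the right, s_1''(-1) = 2c, so c = 7.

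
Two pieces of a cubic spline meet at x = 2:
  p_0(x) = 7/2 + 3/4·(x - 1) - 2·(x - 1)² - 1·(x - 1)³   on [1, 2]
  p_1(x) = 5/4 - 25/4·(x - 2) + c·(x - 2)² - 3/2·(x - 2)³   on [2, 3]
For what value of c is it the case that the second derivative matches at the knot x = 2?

-5

p_0''(x) = -4 - 6·(x - 1), so p_0''(2) = -10. On the right, p_1''(2) = 2c, so c = -5.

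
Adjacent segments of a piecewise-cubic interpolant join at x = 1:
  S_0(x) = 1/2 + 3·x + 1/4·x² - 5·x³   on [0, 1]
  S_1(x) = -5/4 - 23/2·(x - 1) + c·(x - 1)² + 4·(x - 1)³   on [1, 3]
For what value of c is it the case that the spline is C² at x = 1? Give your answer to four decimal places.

-14.7500

S_0''(x) = 1/2 - 30·x, so S_0''(1) = -59/2. On the right, S_1''(1) = 2c, so c = -59/4.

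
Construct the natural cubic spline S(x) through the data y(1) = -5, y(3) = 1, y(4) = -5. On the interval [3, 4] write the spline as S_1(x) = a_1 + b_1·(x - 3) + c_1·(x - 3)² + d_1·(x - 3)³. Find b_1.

Put M_i = S'' at the i-th knot. Here h = (2, 1) and Δ = (3, -6), so the interior equations h_(i-1)·M_(i-1) + 2(h_(i-1)+h_i)·M_i + h_i·M_(i+1) = 6(Δ_i − Δ_(i-1)) read
  2·M_0 + 6·M_1 + 1·M_2 = 6(Δ_1 - Δ_0) = -54
Natural end conditions: M_0 = M_2 = 0.
Forward elimination and back-substitution give M_0 = 0, M_1 = -9, M_2 = 0.
On [3, 4], with S_1(x) = a_1 + b_1·(x - 3) + c_1·(x - 3)² + d_1·(x - 3)³: c_1 = M_1/2 = -9/2, d_1 = (M_2 - M_1)/(6h_1) = 3/2, b_1 = Δ_1 - h_1(2M_1 + M_2)/6 = -3.

-3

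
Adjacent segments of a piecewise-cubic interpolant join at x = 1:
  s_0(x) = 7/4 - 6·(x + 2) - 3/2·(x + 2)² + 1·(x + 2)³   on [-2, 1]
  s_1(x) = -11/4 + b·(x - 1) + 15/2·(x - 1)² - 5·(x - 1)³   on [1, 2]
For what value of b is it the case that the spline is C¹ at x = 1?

12

s_0'(x) = -6 - 3·(x + 2) + 3·(x + 2)², so s_0'(1) = 12. On the right, s_1'(1) = b, so b = 12.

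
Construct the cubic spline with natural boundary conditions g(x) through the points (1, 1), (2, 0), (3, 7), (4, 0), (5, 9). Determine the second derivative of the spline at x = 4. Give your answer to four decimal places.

32.5714

With M_i denoting the second derivative at x_i, h_i = 1, 1, 1, 1, and Δ_i = (y_(i+1) − y_i)/h_i = -1, 7, -7, 9:
  1·M_0 + 4·M_1 + 1·M_2 = 6(Δ_1 - Δ_0) = 48
  1·M_1 + 4·M_2 + 1·M_3 = 6(Δ_2 - Δ_1) = -84
  1·M_2 + 4·M_3 + 1·M_4 = 6(Δ_3 - Δ_2) = 96
Natural end conditions: M_0 = M_4 = 0.
Solving the tridiagonal system: M_0 = 0, M_1 = 144/7, M_2 = -240/7, M_3 = 228/7, M_4 = 0.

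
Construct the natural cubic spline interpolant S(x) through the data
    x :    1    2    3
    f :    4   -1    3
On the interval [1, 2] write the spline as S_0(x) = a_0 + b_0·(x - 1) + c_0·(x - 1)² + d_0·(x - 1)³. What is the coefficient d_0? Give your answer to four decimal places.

2.2500

Let m_i = S''(x_i). Step sizes h_i = 1, 1; slopes of the chords Δ_i = (y_(i+1) - y_i)/h_i = -5, 4.
  1·m_0 + 4·m_1 + 1·m_2 = 6(Δ_1 - Δ_0) = 54
Natural end conditions: m_0 = m_2 = 0.
Hence m_0 = 0, m_1 = 27/2, m_2 = 0.
On [1, 2], with S_0(x) = a_0 + b_0·(x - 1) + c_0·(x - 1)² + d_0·(x - 1)³: c_0 = m_0/2 = 0, d_0 = (m_1 - m_0)/(6h_0) = 9/4, b_0 = Δ_0 - h_0(2m_0 + m_1)/6 = -29/4.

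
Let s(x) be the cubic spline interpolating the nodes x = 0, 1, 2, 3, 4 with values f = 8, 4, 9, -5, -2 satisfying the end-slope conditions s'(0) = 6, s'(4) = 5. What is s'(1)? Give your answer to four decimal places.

With m_i denoting the second derivative at x_i, h_i = 1, 1, 1, 1, and Δ_i = (y_(i+1) − y_i)/h_i = -4, 5, -14, 3:
  1·m_0 + 4·m_1 + 1·m_2 = 6(Δ_1 - Δ_0) = 54
  1·m_1 + 4·m_2 + 1·m_3 = 6(Δ_2 - Δ_1) = -114
  1·m_2 + 4·m_3 + 1·m_4 = 6(Δ_3 - Δ_2) = 102
Clamped end conditions give two more equations: 2h_0·m_0 + h_0·m_1 = 6(Δ_0 - s'(0)) = -60 and h_3·m_3 + 2h_3·m_4 = 6(s'(4) - Δ_3) = 12.
Hence m_0 = -1369/28, m_1 = 529/14, m_2 = -193/4, m_3 = 577/14, m_4 = -409/28.
On [1, 2], s'(x) = b_1 + 2c_1·(x - 1) + 3d_1·(x - 1)² with b_1 = Δ_1 - h_1(2m_1 + m_2)/6 = 25/56, c_1 = m_1/2 = 529/28, d_1 = (m_2 - m_1)/(6h_1) = -803/56. So s'(1) = 25/56.

0.4464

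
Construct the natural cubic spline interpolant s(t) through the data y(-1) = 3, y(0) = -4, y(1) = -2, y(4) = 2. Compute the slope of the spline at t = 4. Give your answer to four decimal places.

0.2043

Write M_i for s''(x_i). With h_i = 1, 1, 3 and divided differences Δ_i = -7, 2, 4/3, the continuity of s' gives the tridiagonal system
  1·M_0 + 4·M_1 + 1·M_2 = 6(Δ_1 - Δ_0) = 54
  1·M_1 + 8·M_2 + 3·M_3 = 6(Δ_2 - Δ_1) = -4
Natural end conditions: M_0 = M_3 = 0.
Forward elimination and back-substitution give M_0 = 0, M_1 = 436/31, M_2 = -70/31, M_3 = 0.
On [1, 4], s'(t) = b_2 + 2c_2·(t - 1) + 3d_2·(t - 1)² with b_2 = Δ_2 - h_2(2M_2 + M_3)/6 = 334/93, c_2 = M_2/2 = -35/31, d_2 = (M_3 - M_2)/(6h_2) = 35/279. So s'(4) = 19/93.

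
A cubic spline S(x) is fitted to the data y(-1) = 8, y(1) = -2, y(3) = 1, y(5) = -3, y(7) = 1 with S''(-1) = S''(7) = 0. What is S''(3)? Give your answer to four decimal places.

With M_i denoting the second derivative at x_i, h_i = 2, 2, 2, 2, and Δ_i = (y_(i+1) − y_i)/h_i = -5, 3/2, -2, 2:
  2·M_0 + 8·M_1 + 2·M_2 = 6(Δ_1 - Δ_0) = 39
  2·M_1 + 8·M_2 + 2·M_3 = 6(Δ_2 - Δ_1) = -21
  2·M_2 + 8·M_3 + 2·M_4 = 6(Δ_3 - Δ_2) = 24
Natural end conditions: M_0 = M_4 = 0.
Hence M_0 = 0, M_1 = 99/16, M_2 = -21/4, M_3 = 69/16, M_4 = 0.

-5.2500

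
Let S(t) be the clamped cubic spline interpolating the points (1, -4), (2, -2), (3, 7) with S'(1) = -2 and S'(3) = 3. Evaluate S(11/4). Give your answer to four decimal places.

With M_i denoting the second derivative at x_i, h_i = 1, 1, and Δ_i = (y_(i+1) − y_i)/h_i = 2, 9:
  1·M_0 + 4·M_1 + 1·M_2 = 6(Δ_1 - Δ_0) = 42
Clamped end conditions give two more equations: 2h_0·M_0 + h_0·M_1 = 6(Δ_0 - S'(1)) = 24 and h_1·M_1 + 2h_1·M_2 = 6(S'(3) - Δ_1) = -36.
Solving: M_0 = 4, M_1 = 16, M_2 = -26.
On [2, 3], S(t) = -2 + 8·(t - 2) + 8·(t - 2)² - 7·(t - 2)³.
With (t - 2) = 3/4: S(11/4) = 355/64.

5.5469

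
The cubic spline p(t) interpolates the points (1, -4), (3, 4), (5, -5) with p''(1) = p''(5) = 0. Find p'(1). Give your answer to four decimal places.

Let σ_i = p''(x_i). Step sizes h_i = 2, 2; slopes of the chords Δ_i = (y_(i+1) - y_i)/h_i = 4, -9/2.
  2·σ_0 + 8·σ_1 + 2·σ_2 = 6(Δ_1 - Δ_0) = -51
Natural end conditions: σ_0 = σ_2 = 0.
Hence σ_0 = 0, σ_1 = -51/8, σ_2 = 0.
On [1, 3], p'(t) = b_0 + 2c_0·(t - 1) + 3d_0·(t - 1)² with b_0 = Δ_0 - h_0(2σ_0 + σ_1)/6 = 49/8, c_0 = σ_0/2 = 0, d_0 = (σ_1 - σ_0)/(6h_0) = -17/32. So p'(1) = 49/8.

6.1250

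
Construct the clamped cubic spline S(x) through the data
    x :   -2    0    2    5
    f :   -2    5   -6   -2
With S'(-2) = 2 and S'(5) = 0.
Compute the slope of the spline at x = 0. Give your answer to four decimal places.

-1.0405

Put m_i = S'' at the i-th knot. Here h = (2, 2, 3) and Δ = (7/2, -11/2, 4/3), so the interior equations h_(i-1)·m_(i-1) + 2(h_(i-1)+h_i)·m_i + h_i·m_(i+1) = 6(Δ_i − Δ_(i-1)) read
  2·m_0 + 8·m_1 + 2·m_2 = 6(Δ_1 - Δ_0) = -54
  2·m_1 + 10·m_2 + 3·m_3 = 6(Δ_2 - Δ_1) = 41
Clamped end conditions give two more equations: 2h_0·m_0 + h_0·m_1 = 6(Δ_0 - S'(-2)) = 9 and h_2·m_2 + 2h_2·m_3 = 6(S'(5) - Δ_2) = -8.
Solving the tridiagonal system: m_0 = 279/37, m_1 = -783/74, m_2 = 288/37, m_3 = -580/111.
On [0, 2], S'(x) = b_1 + 2c_1·x + 3d_1·x² with b_1 = Δ_1 - h_1(2m_1 + m_2)/6 = -77/74, c_1 = m_1/2 = -783/148, d_1 = (m_2 - m_1)/(6h_1) = 453/296. So S'(0) = -77/74.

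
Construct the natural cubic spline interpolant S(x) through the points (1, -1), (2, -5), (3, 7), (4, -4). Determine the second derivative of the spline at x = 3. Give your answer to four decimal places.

-43.2000

Put M_i = S'' at the i-th knot. Here h = (1, 1, 1) and Δ = (-4, 12, -11), so the interior equations h_(i-1)·M_(i-1) + 2(h_(i-1)+h_i)·M_i + h_i·M_(i+1) = 6(Δ_i − Δ_(i-1)) read
  1·M_0 + 4·M_1 + 1·M_2 = 6(Δ_1 - Δ_0) = 96
  1·M_1 + 4·M_2 + 1·M_3 = 6(Δ_2 - Δ_1) = -138
Natural end conditions: M_0 = M_3 = 0.
Forward elimination and back-substitution give M_0 = 0, M_1 = 174/5, M_2 = -216/5, M_3 = 0.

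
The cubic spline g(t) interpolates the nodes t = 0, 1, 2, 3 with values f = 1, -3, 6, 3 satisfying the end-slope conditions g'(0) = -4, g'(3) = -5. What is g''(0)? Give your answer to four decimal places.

Write M_i for g''(x_i). With h_i = 1, 1, 1 and divided differences Δ_i = -4, 9, -3, the continuity of g' gives the tridiagonal system
  1·M_0 + 4·M_1 + 1·M_2 = 6(Δ_1 - Δ_0) = 78
  1·M_1 + 4·M_2 + 1·M_3 = 6(Δ_2 - Δ_1) = -72
Clamped end conditions give two more equations: 2h_0·M_0 + h_0·M_1 = 6(Δ_0 - g'(0)) = 0 and h_2·M_2 + 2h_2·M_3 = 6(g'(3) - Δ_2) = -12.
Hence M_0 = -226/15, M_1 = 452/15, M_2 = -412/15, M_3 = 116/15.

-15.0667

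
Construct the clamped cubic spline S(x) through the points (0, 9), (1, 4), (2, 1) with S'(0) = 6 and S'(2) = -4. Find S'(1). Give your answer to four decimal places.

-6.5000

Put m_i = S'' at the i-th knot. Here h = (1, 1) and Δ = (-5, -3), so the interior equations h_(i-1)·m_(i-1) + 2(h_(i-1)+h_i)·m_i + h_i·m_(i+1) = 6(Δ_i − Δ_(i-1)) read
  1·m_0 + 4·m_1 + 1·m_2 = 6(Δ_1 - Δ_0) = 12
Clamped end conditions give two more equations: 2h_0·m_0 + h_0·m_1 = 6(Δ_0 - S'(0)) = -66 and h_1·m_1 + 2h_1·m_2 = 6(S'(2) - Δ_1) = -6.
Solving the tridiagonal system: m_0 = -41, m_1 = 16, m_2 = -11.
On [1, 2], S'(x) = b_1 + 2c_1·(x - 1) + 3d_1·(x - 1)² with b_1 = Δ_1 - h_1(2m_1 + m_2)/6 = -13/2, c_1 = m_1/2 = 8, d_1 = (m_2 - m_1)/(6h_1) = -9/2. So S'(1) = -13/2.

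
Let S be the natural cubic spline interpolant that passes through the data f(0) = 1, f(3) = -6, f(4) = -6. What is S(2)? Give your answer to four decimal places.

-4.6389

Put M_i = S'' at the i-th knot. Here h = (3, 1) and Δ = (-7/3, 0), so the interior equations h_(i-1)·M_(i-1) + 2(h_(i-1)+h_i)·M_i + h_i·M_(i+1) = 6(Δ_i − Δ_(i-1)) read
  3·M_0 + 8·M_1 + 1·M_2 = 6(Δ_1 - Δ_0) = 14
Natural end conditions: M_0 = M_2 = 0.
Solving: M_0 = 0, M_1 = 7/4, M_2 = 0.
On [0, 3], S(x) = 1 - 77/24·x + 0·x² + 7/72·x³.
With x = 2: S(2) = -167/36.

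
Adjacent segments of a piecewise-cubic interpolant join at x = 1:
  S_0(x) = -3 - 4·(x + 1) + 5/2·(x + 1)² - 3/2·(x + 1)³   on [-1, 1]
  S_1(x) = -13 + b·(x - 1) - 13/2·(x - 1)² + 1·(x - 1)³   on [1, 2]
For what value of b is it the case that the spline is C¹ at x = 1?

S_0'(x) = -4 + 5·(x + 1) - 9/2·(x + 1)², so S_0'(1) = -12. On the right, S_1'(1) = b, so b = -12.

-12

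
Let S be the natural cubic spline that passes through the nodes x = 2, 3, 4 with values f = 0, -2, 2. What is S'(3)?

Put M_i = S'' at the i-th knot. Here h = (1, 1) and Δ = (-2, 4), so the interior equations h_(i-1)·M_(i-1) + 2(h_(i-1)+h_i)·M_i + h_i·M_(i+1) = 6(Δ_i − Δ_(i-1)) read
  1·M_0 + 4·M_1 + 1·M_2 = 6(Δ_1 - Δ_0) = 36
Natural end conditions: M_0 = M_2 = 0.
Hence M_0 = 0, M_1 = 9, M_2 = 0.
On [3, 4], S'(x) = b_1 + 2c_1·(x - 3) + 3d_1·(x - 3)² with b_1 = Δ_1 - h_1(2M_1 + M_2)/6 = 1, c_1 = M_1/2 = 9/2, d_1 = (M_2 - M_1)/(6h_1) = -3/2. So S'(3) = 1.

1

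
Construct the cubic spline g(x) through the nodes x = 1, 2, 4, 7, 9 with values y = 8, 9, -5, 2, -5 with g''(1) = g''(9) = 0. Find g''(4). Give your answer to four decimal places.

9.7826

Let σ_i = g''(x_i). Step sizes h_i = 1, 2, 3, 2; slopes of the chords Δ_i = (y_(i+1) - y_i)/h_i = 1, -7, 7/3, -7/2.
  1·σ_0 + 6·σ_1 + 2·σ_2 = 6(Δ_1 - Δ_0) = -48
  2·σ_1 + 10·σ_2 + 3·σ_3 = 6(Δ_2 - Δ_1) = 56
  3·σ_2 + 10·σ_3 + 2·σ_4 = 6(Δ_3 - Δ_2) = -35
Natural end conditions: σ_0 = σ_4 = 0.
Hence σ_0 = 0, σ_1 = -259/23, σ_2 = 225/23, σ_3 = -148/23, σ_4 = 0.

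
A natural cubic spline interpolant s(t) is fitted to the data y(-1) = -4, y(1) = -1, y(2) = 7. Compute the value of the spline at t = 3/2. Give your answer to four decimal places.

2.5938

Put σ_i = s'' at the i-th knot. Here h = (2, 1) and Δ = (3/2, 8), so the interior equations h_(i-1)·σ_(i-1) + 2(h_(i-1)+h_i)·σ_i + h_i·σ_(i+1) = 6(Δ_i − Δ_(i-1)) read
  2·σ_0 + 6·σ_1 + 1·σ_2 = 6(Δ_1 - Δ_0) = 39
Natural end conditions: σ_0 = σ_2 = 0.
Solving: σ_0 = 0, σ_1 = 13/2, σ_2 = 0.
On [1, 2], s(t) = -1 + 35/6·(t - 1) + 13/4·(t - 1)² - 13/12·(t - 1)³.
With (t - 1) = 1/2: s(3/2) = 83/32.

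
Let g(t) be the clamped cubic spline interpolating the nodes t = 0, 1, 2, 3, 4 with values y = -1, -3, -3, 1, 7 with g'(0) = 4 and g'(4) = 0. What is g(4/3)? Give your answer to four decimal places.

Put σ_i = g'' at the i-th knot. Here h = (1, 1, 1, 1) and Δ = (-2, 0, 4, 6), so the interior equations h_(i-1)·σ_(i-1) + 2(h_(i-1)+h_i)·σ_i + h_i·σ_(i+1) = 6(Δ_i − Δ_(i-1)) read
  1·σ_0 + 4·σ_1 + 1·σ_2 = 6(Δ_1 - Δ_0) = 12
  1·σ_1 + 4·σ_2 + 1·σ_3 = 6(Δ_2 - Δ_1) = 24
  1·σ_2 + 4·σ_3 + 1·σ_4 = 6(Δ_3 - Δ_2) = 12
Clamped end conditions give two more equations: 2h_0·σ_0 + h_0·σ_1 = 6(Δ_0 - g'(0)) = -36 and h_3·σ_3 + 2h_3·σ_4 = 6(g'(4) - Δ_3) = -36.
Solving: σ_0 = -22, σ_1 = 8, σ_2 = 2, σ_3 = 8, σ_4 = -22.
On [1, 2], g(t) = -3 - 3·(t - 1) + 4·(t - 1)² - 1·(t - 1)³.
With (t - 1) = 1/3: g(4/3) = -97/27.

-3.5926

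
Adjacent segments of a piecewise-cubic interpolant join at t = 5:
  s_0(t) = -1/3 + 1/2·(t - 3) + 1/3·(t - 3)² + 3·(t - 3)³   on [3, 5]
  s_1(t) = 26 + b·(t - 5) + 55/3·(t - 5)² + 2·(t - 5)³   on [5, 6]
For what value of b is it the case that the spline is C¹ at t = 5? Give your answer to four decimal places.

s_0'(t) = 1/2 + 2/3·(t - 3) + 9·(t - 3)², so s_0'(5) = 227/6. On the right, s_1'(5) = b, so b = 227/6.

37.8333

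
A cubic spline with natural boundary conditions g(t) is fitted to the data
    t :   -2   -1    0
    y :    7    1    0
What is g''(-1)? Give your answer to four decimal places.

7.5000

Let M_i = g''(x_i). Step sizes h_i = 1, 1; slopes of the chords Δ_i = (y_(i+1) - y_i)/h_i = -6, -1.
  1·M_0 + 4·M_1 + 1·M_2 = 6(Δ_1 - Δ_0) = 30
Natural end conditions: M_0 = M_2 = 0.
Hence M_0 = 0, M_1 = 15/2, M_2 = 0.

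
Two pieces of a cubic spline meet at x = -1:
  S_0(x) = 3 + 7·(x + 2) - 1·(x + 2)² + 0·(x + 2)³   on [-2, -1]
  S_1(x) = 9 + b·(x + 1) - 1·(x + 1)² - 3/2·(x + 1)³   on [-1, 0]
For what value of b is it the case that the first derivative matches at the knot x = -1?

S_0'(x) = 7 - 2·(x + 2) + 0·(x + 2)², so S_0'(-1) = 5. On the right, S_1'(-1) = b, so b = 5.

5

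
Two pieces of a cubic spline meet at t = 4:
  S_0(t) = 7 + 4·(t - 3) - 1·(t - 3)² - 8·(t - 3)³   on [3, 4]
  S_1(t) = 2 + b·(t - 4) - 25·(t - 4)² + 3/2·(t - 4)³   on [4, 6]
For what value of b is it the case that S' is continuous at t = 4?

S_0'(t) = 4 - 2·(t - 3) - 24·(t - 3)², so S_0'(4) = -22. On the right, S_1'(4) = b, so b = -22.

-22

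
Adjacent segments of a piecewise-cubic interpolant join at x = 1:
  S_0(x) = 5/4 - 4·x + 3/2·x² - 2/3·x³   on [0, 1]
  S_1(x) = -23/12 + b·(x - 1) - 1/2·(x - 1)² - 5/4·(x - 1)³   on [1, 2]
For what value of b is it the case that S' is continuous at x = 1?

-3

S_0'(x) = -4 + 3·x - 2·x², so S_0'(1) = -3. On the right, S_1'(1) = b, so b = -3.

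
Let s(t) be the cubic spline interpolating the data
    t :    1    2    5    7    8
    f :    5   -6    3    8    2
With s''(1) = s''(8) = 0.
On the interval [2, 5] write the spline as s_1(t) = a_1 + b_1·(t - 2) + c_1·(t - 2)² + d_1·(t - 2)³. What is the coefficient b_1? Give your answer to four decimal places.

With σ_i denoting the second derivative at x_i, h_i = 1, 3, 2, 1, and Δ_i = (y_(i+1) − y_i)/h_i = -11, 3, 5/2, -6:
  1·σ_0 + 8·σ_1 + 3·σ_2 = 6(Δ_1 - Δ_0) = 84
  3·σ_1 + 10·σ_2 + 2·σ_3 = 6(Δ_2 - Δ_1) = -3
  2·σ_2 + 6·σ_3 + 1·σ_4 = 6(Δ_3 - Δ_2) = -51
Natural end conditions: σ_0 = σ_4 = 0.
Solving: σ_0 = 0, σ_1 = 2226/197, σ_2 = -420/197, σ_3 = -3069/394, σ_4 = 0.
On [2, 5], with s_1(t) = a_1 + b_1·(t - 2) + c_1·(t - 2)² + d_1·(t - 2)³: c_1 = σ_1/2 = 1113/197, d_1 = (σ_2 - σ_1)/(6h_1) = -147/197, b_1 = Δ_1 - h_1(2σ_1 + σ_2)/6 = -1425/197.

-7.2335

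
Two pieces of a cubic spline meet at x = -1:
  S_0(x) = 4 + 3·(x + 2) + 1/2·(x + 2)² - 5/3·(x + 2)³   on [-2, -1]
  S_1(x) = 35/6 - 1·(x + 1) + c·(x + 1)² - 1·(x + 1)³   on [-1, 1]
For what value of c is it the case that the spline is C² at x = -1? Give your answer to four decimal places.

-4.5000

S_0''(x) = 1 - 10·(x + 2), so S_0''(-1) = -9. On the right, S_1''(-1) = 2c, so c = -9/2.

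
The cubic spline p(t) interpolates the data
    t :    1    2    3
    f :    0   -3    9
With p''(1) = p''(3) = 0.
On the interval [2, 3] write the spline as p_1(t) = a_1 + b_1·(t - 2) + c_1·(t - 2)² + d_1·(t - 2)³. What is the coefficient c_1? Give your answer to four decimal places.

11.2500

Let M_i = p''(x_i). Step sizes h_i = 1, 1; slopes of the chords Δ_i = (y_(i+1) - y_i)/h_i = -3, 12.
  1·M_0 + 4·M_1 + 1·M_2 = 6(Δ_1 - Δ_0) = 90
Natural end conditions: M_0 = M_2 = 0.
Forward elimination and back-substitution give M_0 = 0, M_1 = 45/2, M_2 = 0.
On [2, 3], with p_1(t) = a_1 + b_1·(t - 2) + c_1·(t - 2)² + d_1·(t - 2)³: c_1 = M_1/2 = 45/4, d_1 = (M_2 - M_1)/(6h_1) = -15/4, b_1 = Δ_1 - h_1(2M_1 + M_2)/6 = 9/2.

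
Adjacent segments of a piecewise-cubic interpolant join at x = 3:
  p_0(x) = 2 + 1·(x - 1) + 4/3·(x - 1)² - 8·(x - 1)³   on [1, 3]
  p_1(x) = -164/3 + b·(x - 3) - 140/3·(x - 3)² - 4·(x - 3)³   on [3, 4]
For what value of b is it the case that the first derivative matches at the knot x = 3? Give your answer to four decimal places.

p_0'(x) = 1 + 8/3·(x - 1) - 24·(x - 1)², so p_0'(3) = -269/3. On the right, p_1'(3) = b, so b = -269/3.

-89.6667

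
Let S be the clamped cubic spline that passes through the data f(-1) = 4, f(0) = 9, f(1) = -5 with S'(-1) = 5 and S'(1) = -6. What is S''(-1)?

Write M_i for S''(x_i). With h_i = 1, 1 and divided differences Δ_i = 5, -14, the continuity of S' gives the tridiagonal system
  1·M_0 + 4·M_1 + 1·M_2 = 6(Δ_1 - Δ_0) = -114
Clamped end conditions give two more equations: 2h_0·M_0 + h_0·M_1 = 6(Δ_0 - S'(-1)) = 0 and h_1·M_1 + 2h_1·M_2 = 6(S'(1) - Δ_1) = 48.
Solving the tridiagonal system: M_0 = 23, M_1 = -46, M_2 = 47.

23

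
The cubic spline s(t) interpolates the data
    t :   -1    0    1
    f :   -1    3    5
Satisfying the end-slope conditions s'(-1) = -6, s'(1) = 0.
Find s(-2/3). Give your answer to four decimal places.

-1.2963

Put M_i = s'' at the i-th knot. Here h = (1, 1) and Δ = (4, 2), so the interior equations h_(i-1)·M_(i-1) + 2(h_(i-1)+h_i)·M_i + h_i·M_(i+1) = 6(Δ_i − Δ_(i-1)) read
  1·M_0 + 4·M_1 + 1·M_2 = 6(Δ_1 - Δ_0) = -12
Clamped end conditions give two more equations: 2h_0·M_0 + h_0·M_1 = 6(Δ_0 - s'(-1)) = 60 and h_1·M_1 + 2h_1·M_2 = 6(s'(1) - Δ_1) = -12.
Hence M_0 = 36, M_1 = -12, M_2 = 0.
On [-1, 0], s(t) = -1 - 6·(t + 1) + 18·(t + 1)² - 8·(t + 1)³.
With (t + 1) = 1/3: s(-2/3) = -35/27.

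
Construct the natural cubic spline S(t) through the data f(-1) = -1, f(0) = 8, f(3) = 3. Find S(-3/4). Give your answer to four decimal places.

1.5625

Put M_i = S'' at the i-th knot. Here h = (1, 3) and Δ = (9, -5/3), so the interior equations h_(i-1)·M_(i-1) + 2(h_(i-1)+h_i)·M_i + h_i·M_(i+1) = 6(Δ_i − Δ_(i-1)) read
  1·M_0 + 8·M_1 + 3·M_2 = 6(Δ_1 - Δ_0) = -64
Natural end conditions: M_0 = M_2 = 0.
Forward elimination and back-substitution give M_0 = 0, M_1 = -8, M_2 = 0.
On [-1, 0], S(t) = -1 + 31/3·(t + 1) + 0·(t + 1)² - 4/3·(t + 1)³.
With (t + 1) = 1/4: S(-3/4) = 25/16.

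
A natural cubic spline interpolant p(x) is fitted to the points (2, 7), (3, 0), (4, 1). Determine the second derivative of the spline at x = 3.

With M_i denoting the second derivative at x_i, h_i = 1, 1, and Δ_i = (y_(i+1) − y_i)/h_i = -7, 1:
  1·M_0 + 4·M_1 + 1·M_2 = 6(Δ_1 - Δ_0) = 48
Natural end conditions: M_0 = M_2 = 0.
Hence M_0 = 0, M_1 = 12, M_2 = 0.

12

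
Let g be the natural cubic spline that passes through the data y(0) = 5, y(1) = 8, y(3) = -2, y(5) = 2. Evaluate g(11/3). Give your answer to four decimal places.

-2.6195

With M_i denoting the second derivative at x_i, h_i = 1, 2, 2, and Δ_i = (y_(i+1) − y_i)/h_i = 3, -5, 2:
  1·M_0 + 6·M_1 + 2·M_2 = 6(Δ_1 - Δ_0) = -48
  2·M_1 + 8·M_2 + 2·M_3 = 6(Δ_2 - Δ_1) = 42
Natural end conditions: M_0 = M_3 = 0.
Solving the tridiagonal system: M_0 = 0, M_1 = -117/11, M_2 = 87/11, M_3 = 0.
On [3, 5], g(t) = -2 - 36/11·(t - 3) + 87/22·(t - 3)² - 29/44·(t - 3)³.
With (t - 3) = 2/3: g(11/3) = -778/297.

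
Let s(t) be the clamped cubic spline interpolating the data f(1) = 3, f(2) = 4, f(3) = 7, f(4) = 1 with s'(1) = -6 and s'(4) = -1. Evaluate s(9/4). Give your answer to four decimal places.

Write m_i for s''(x_i). With h_i = 1, 1, 1 and divided differences Δ_i = 1, 3, -6, the continuity of s' gives the tridiagonal system
  1·m_0 + 4·m_1 + 1·m_2 = 6(Δ_1 - Δ_0) = 12
  1·m_1 + 4·m_2 + 1·m_3 = 6(Δ_2 - Δ_1) = -54
Clamped end conditions give two more equations: 2h_0·m_0 + h_0·m_1 = 6(Δ_0 - s'(1)) = 42 and h_2·m_2 + 2h_2·m_3 = 6(s'(4) - Δ_2) = 30.
Solving the tridiagonal system: m_0 = 58/3, m_1 = 10/3, m_2 = -62/3, m_3 = 76/3.
On [2, 3], s(t) = 4 + 16/3·(t - 2) + 5/3·(t - 2)² - 4·(t - 2)³.
With (t - 2) = 1/4: s(9/4) = 43/8.

5.3750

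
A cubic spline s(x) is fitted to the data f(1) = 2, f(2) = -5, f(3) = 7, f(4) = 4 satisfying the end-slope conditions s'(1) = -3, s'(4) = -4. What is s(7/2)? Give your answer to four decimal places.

Put m_i = s'' at the i-th knot. Here h = (1, 1, 1) and Δ = (-7, 12, -3), so the interior equations h_(i-1)·m_(i-1) + 2(h_(i-1)+h_i)·m_i + h_i·m_(i+1) = 6(Δ_i − Δ_(i-1)) read
  1·m_0 + 4·m_1 + 1·m_2 = 6(Δ_1 - Δ_0) = 114
  1·m_1 + 4·m_2 + 1·m_3 = 6(Δ_2 - Δ_1) = -90
Clamped end conditions give two more equations: 2h_0·m_0 + h_0·m_1 = 6(Δ_0 - s'(1)) = -24 and h_2·m_2 + 2h_2·m_3 = 6(s'(4) - Δ_2) = -6.
Solving: m_0 = -532/15, m_1 = 704/15, m_2 = -574/15, m_3 = 242/15.
On [3, 4], s(x) = 7 + 106/15·(x - 3) - 287/15·(x - 3)² + 136/15·(x - 3)³.
With (x - 3) = 1/2: s(7/2) = 413/60.

6.8833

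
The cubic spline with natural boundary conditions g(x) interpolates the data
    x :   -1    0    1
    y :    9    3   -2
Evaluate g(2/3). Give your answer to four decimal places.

-0.4074

Put m_i = g'' at the i-th knot. Here h = (1, 1) and Δ = (-6, -5), so the interior equations h_(i-1)·m_(i-1) + 2(h_(i-1)+h_i)·m_i + h_i·m_(i+1) = 6(Δ_i − Δ_(i-1)) read
  1·m_0 + 4·m_1 + 1·m_2 = 6(Δ_1 - Δ_0) = 6
Natural end conditions: m_0 = m_2 = 0.
Solving the tridiagonal system: m_0 = 0, m_1 = 3/2, m_2 = 0.
On [0, 1], g(x) = 3 - 11/2·x + 3/4·x² - 1/4·x³.
With x = 2/3: g(2/3) = -11/27.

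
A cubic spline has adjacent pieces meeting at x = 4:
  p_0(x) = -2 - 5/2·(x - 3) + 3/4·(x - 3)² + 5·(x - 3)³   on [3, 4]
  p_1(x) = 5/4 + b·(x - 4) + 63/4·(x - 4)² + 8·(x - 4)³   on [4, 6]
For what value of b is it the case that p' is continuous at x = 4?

14

p_0'(x) = -5/2 + 3/2·(x - 3) + 15·(x - 3)², so p_0'(4) = 14. On the right, p_1'(4) = b, so b = 14.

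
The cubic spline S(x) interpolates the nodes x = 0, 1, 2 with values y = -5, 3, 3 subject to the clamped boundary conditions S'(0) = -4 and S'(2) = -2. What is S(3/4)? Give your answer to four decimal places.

0.5078

Let σ_i = S''(x_i). Step sizes h_i = 1, 1; slopes of the chords Δ_i = (y_(i+1) - y_i)/h_i = 8, 0.
  1·σ_0 + 4·σ_1 + 1·σ_2 = 6(Δ_1 - Δ_0) = -48
Clamped end conditions give two more equations: 2h_0·σ_0 + h_0·σ_1 = 6(Δ_0 - S'(0)) = 72 and h_1·σ_1 + 2h_1·σ_2 = 6(S'(2) - Δ_1) = -12.
Solving the tridiagonal system: σ_0 = 49, σ_1 = -26, σ_2 = 7.
On [0, 1], S(x) = -5 - 4·x + 49/2·x² - 25/2·x³.
With x = 3/4: S(3/4) = 65/128.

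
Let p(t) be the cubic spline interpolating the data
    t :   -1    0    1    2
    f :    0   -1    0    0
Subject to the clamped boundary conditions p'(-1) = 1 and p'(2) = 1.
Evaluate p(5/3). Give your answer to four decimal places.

Put σ_i = p'' at the i-th knot. Here h = (1, 1, 1) and Δ = (-1, 1, 0), so the interior equations h_(i-1)·σ_(i-1) + 2(h_(i-1)+h_i)·σ_i + h_i·σ_(i+1) = 6(Δ_i − Δ_(i-1)) read
  1·σ_0 + 4·σ_1 + 1·σ_2 = 6(Δ_1 - Δ_0) = 12
  1·σ_1 + 4·σ_2 + 1·σ_3 = 6(Δ_2 - Δ_1) = -6
Clamped end conditions give two more equations: 2h_0·σ_0 + h_0·σ_1 = 6(Δ_0 - p'(-1)) = -12 and h_2·σ_2 + 2h_2·σ_3 = 6(p'(2) - Δ_2) = 6.
Solving: σ_0 = -46/5, σ_1 = 32/5, σ_2 = -22/5, σ_3 = 26/5.
On [1, 2], p(t) = 0 + 3/5·(t - 1) - 11/5·(t - 1)² + 8/5·(t - 1)³.
With (t - 1) = 2/3: p(5/3) = -14/135.

-0.1037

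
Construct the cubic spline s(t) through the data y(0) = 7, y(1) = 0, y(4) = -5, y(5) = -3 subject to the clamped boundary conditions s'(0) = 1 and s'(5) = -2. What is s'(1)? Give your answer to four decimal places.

-9.3175

Let m_i = s''(x_i). Step sizes h_i = 1, 3, 1; slopes of the chords Δ_i = (y_(i+1) - y_i)/h_i = -7, -5/3, 2.
  1·m_0 + 8·m_1 + 3·m_2 = 6(Δ_1 - Δ_0) = 32
  3·m_1 + 8·m_2 + 1·m_3 = 6(Δ_2 - Δ_1) = 22
Clamped end conditions give two more equations: 2h_0·m_0 + h_0·m_1 = 6(Δ_0 - s'(0)) = -48 and h_2·m_2 + 2h_2·m_3 = 6(s'(5) - Δ_2) = -24.
Hence m_0 = -1724/63, m_1 = 424/63, m_2 = 116/63, m_3 = -814/63.
On [1, 4], s'(t) = b_1 + 2c_1·(t - 1) + 3d_1·(t - 1)² with b_1 = Δ_1 - h_1(2m_1 + m_2)/6 = -587/63, c_1 = m_1/2 = 212/63, d_1 = (m_2 - m_1)/(6h_1) = -22/81. So s'(1) = -587/63.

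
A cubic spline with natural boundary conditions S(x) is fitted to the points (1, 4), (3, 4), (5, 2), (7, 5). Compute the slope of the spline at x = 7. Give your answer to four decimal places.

Let M_i = S''(x_i). Step sizes h_i = 2, 2, 2; slopes of the chords Δ_i = (y_(i+1) - y_i)/h_i = 0, -1, 3/2.
  2·M_0 + 8·M_1 + 2·M_2 = 6(Δ_1 - Δ_0) = -6
  2·M_1 + 8·M_2 + 2·M_3 = 6(Δ_2 - Δ_1) = 15
Natural end conditions: M_0 = M_3 = 0.
Solving: M_0 = 0, M_1 = -13/10, M_2 = 11/5, M_3 = 0.
On [5, 7], S'(x) = b_2 + 2c_2·(x - 5) + 3d_2·(x - 5)² with b_2 = Δ_2 - h_2(2M_2 + M_3)/6 = 1/30, c_2 = M_2/2 = 11/10, d_2 = (M_3 - M_2)/(6h_2) = -11/60. So S'(7) = 67/30.

2.2333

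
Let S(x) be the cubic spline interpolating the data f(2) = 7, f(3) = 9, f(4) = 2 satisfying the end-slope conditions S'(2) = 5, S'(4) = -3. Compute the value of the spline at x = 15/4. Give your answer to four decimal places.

3.3164

Write m_i for S''(x_i). With h_i = 1, 1 and divided differences Δ_i = 2, -7, the continuity of S' gives the tridiagonal system
  1·m_0 + 4·m_1 + 1·m_2 = 6(Δ_1 - Δ_0) = -54
Clamped end conditions give two more equations: 2h_0·m_0 + h_0·m_1 = 6(Δ_0 - S'(2)) = -18 and h_1·m_1 + 2h_1·m_2 = 6(S'(4) - Δ_1) = 24.
Solving the tridiagonal system: m_0 = 1/2, m_1 = -19, m_2 = 43/2.
On [3, 4], S(x) = 9 - 17/4·(x - 3) - 19/2·(x - 3)² + 27/4·(x - 3)³.
With (x - 3) = 3/4: S(15/4) = 849/256.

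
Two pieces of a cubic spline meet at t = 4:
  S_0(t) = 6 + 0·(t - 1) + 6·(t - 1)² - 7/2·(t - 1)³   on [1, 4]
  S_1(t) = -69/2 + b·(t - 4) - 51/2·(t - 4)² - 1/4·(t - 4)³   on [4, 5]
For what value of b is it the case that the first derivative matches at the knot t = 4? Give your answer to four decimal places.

-58.5000

S_0'(t) = 0 + 12·(t - 1) - 21/2·(t - 1)², so S_0'(4) = -117/2. On the right, S_1'(4) = b, so b = -117/2.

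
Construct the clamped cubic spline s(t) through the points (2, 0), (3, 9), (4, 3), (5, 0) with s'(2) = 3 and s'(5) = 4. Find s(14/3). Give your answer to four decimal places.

-0.4568

Let σ_i = s''(x_i). Step sizes h_i = 1, 1, 1; slopes of the chords Δ_i = (y_(i+1) - y_i)/h_i = 9, -6, -3.
  1·σ_0 + 4·σ_1 + 1·σ_2 = 6(Δ_1 - Δ_0) = -90
  1·σ_1 + 4·σ_2 + 1·σ_3 = 6(Δ_2 - Δ_1) = 18
Clamped end conditions give two more equations: 2h_0·σ_0 + h_0·σ_1 = 6(Δ_0 - s'(2)) = 36 and h_2·σ_2 + 2h_2·σ_3 = 6(s'(5) - Δ_2) = 42.
Solving the tridiagonal system: σ_0 = 104/3, σ_1 = -100/3, σ_2 = 26/3, σ_3 = 50/3.
On [4, 5], s(t) = 3 - 26/3·(t - 4) + 13/3·(t - 4)² + 4/3·(t - 4)³.
With (t - 4) = 2/3: s(14/3) = -37/81.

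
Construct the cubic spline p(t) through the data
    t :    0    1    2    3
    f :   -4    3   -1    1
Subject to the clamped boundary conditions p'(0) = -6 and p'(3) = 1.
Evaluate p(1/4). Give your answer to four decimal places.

With M_i denoting the second derivative at x_i, h_i = 1, 1, 1, and Δ_i = (y_(i+1) − y_i)/h_i = 7, -4, 2:
  1·M_0 + 4·M_1 + 1·M_2 = 6(Δ_1 - Δ_0) = -66
  1·M_1 + 4·M_2 + 1·M_3 = 6(Δ_2 - Δ_1) = 36
Clamped end conditions give two more equations: 2h_0·M_0 + h_0·M_1 = 6(Δ_0 - p'(0)) = 78 and h_2·M_2 + 2h_2·M_3 = 6(p'(3) - Δ_2) = -6.
Forward elimination and back-substitution give M_0 = 856/15, M_1 = -542/15, M_2 = 322/15, M_3 = -206/15.
On [0, 1], p(t) = -4 - 6·t + 428/15·t² - 233/15·t³.
With t = 1/4: p(1/4) = -1267/320.

-3.9594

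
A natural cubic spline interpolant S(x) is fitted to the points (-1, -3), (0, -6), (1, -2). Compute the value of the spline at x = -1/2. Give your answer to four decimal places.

Write M_i for S''(x_i). With h_i = 1, 1 and divided differences Δ_i = -3, 4, the continuity of S' gives the tridiagonal system
  1·M_0 + 4·M_1 + 1·M_2 = 6(Δ_1 - Δ_0) = 42
Natural end conditions: M_0 = M_2 = 0.
Solving the tridiagonal system: M_0 = 0, M_1 = 21/2, M_2 = 0.
On [-1, 0], S(x) = -3 - 19/4·(x + 1) + 0·(x + 1)² + 7/4·(x + 1)³.
With (x + 1) = 1/2: S(-1/2) = -165/32.

-5.1563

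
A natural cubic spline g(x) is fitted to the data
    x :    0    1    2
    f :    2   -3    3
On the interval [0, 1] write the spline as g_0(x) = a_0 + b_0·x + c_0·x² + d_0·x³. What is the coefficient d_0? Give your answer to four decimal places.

Put M_i = g'' at the i-th knot. Here h = (1, 1) and Δ = (-5, 6), so the interior equations h_(i-1)·M_(i-1) + 2(h_(i-1)+h_i)·M_i + h_i·M_(i+1) = 6(Δ_i − Δ_(i-1)) read
  1·M_0 + 4·M_1 + 1·M_2 = 6(Δ_1 - Δ_0) = 66
Natural end conditions: M_0 = M_2 = 0.
Solving: M_0 = 0, M_1 = 33/2, M_2 = 0.
On [0, 1], with g_0(x) = a_0 + b_0·x + c_0·x² + d_0·x³: c_0 = M_0/2 = 0, d_0 = (M_1 - M_0)/(6h_0) = 11/4, b_0 = Δ_0 - h_0(2M_0 + M_1)/6 = -31/4.

2.7500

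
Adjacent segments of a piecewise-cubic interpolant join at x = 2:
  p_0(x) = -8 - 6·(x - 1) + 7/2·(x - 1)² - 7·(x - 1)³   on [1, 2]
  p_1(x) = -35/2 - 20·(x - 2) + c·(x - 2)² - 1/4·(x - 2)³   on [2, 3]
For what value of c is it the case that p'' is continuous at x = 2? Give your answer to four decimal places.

-17.5000

p_0''(x) = 7 - 42·(x - 1), so p_0''(2) = -35. On the right, p_1''(2) = 2c, so c = -35/2.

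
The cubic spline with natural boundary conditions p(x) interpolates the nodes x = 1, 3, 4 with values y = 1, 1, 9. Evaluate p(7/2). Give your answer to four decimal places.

4.5000

Let σ_i = p''(x_i). Step sizes h_i = 2, 1; slopes of the chords Δ_i = (y_(i+1) - y_i)/h_i = 0, 8.
  2·σ_0 + 6·σ_1 + 1·σ_2 = 6(Δ_1 - Δ_0) = 48
Natural end conditions: σ_0 = σ_2 = 0.
Forward elimination and back-substitution give σ_0 = 0, σ_1 = 8, σ_2 = 0.
On [3, 4], p(x) = 1 + 16/3·(x - 3) + 4·(x - 3)² - 4/3·(x - 3)³.
With (x - 3) = 1/2: p(7/2) = 9/2.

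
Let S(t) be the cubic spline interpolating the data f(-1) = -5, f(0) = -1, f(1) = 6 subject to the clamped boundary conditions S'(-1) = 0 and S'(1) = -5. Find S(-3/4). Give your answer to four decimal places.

Write M_i for S''(x_i). With h_i = 1, 1 and divided differences Δ_i = 4, 7, the continuity of S' gives the tridiagonal system
  1·M_0 + 4·M_1 + 1·M_2 = 6(Δ_1 - Δ_0) = 18
Clamped end conditions give two more equations: 2h_0·M_0 + h_0·M_1 = 6(Δ_0 - S'(-1)) = 24 and h_1·M_1 + 2h_1·M_2 = 6(S'(1) - Δ_1) = -72.
Solving: M_0 = 5, M_1 = 14, M_2 = -43.
On [-1, 0], S(t) = -5 + 0·(t + 1) + 5/2·(t + 1)² + 3/2·(t + 1)³.
With (t + 1) = 1/4: S(-3/4) = -617/128.

-4.8203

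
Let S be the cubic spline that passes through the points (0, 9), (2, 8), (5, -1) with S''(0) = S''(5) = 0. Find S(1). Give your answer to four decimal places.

Write σ_i for S''(x_i). With h_i = 2, 3 and divided differences Δ_i = -1/2, -3, the continuity of S' gives the tridiagonal system
  2·σ_0 + 10·σ_1 + 3·σ_2 = 6(Δ_1 - Δ_0) = -15
Natural end conditions: σ_0 = σ_2 = 0.
Hence σ_0 = 0, σ_1 = -3/2, σ_2 = 0.
On [0, 2], S(x) = 9 + 0·x + 0·x² - 1/8·x³.
With x = 1: S(1) = 71/8.

8.8750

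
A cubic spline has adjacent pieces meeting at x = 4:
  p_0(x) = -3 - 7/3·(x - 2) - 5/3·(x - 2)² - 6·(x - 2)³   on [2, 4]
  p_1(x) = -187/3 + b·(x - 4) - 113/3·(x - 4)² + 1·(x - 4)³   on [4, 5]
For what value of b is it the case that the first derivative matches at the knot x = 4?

p_0'(x) = -7/3 - 10/3·(x - 2) - 18·(x - 2)², so p_0'(4) = -81. On the right, p_1'(4) = b, so b = -81.

-81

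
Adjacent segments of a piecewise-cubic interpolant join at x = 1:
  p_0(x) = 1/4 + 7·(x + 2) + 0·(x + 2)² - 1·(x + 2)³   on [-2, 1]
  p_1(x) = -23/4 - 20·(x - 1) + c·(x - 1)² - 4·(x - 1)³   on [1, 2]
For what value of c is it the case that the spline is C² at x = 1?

-9

p_0''(x) = 0 - 6·(x + 2), so p_0''(1) = -18. On the right, p_1''(1) = 2c, so c = -9.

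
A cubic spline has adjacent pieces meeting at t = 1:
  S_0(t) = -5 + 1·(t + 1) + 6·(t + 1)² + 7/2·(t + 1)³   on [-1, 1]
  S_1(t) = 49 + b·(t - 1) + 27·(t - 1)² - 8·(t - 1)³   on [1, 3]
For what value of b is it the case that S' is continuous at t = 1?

67

S_0'(t) = 1 + 12·(t + 1) + 21/2·(t + 1)², so S_0'(1) = 67. On the right, S_1'(1) = b, so b = 67.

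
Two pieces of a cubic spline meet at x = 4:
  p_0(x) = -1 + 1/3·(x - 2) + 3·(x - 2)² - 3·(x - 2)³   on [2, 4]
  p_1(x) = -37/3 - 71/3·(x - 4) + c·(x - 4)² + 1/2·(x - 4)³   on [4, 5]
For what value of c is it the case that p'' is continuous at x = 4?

-15

p_0''(x) = 6 - 18·(x - 2), so p_0''(4) = -30. On the right, p_1''(4) = 2c, so c = -15.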